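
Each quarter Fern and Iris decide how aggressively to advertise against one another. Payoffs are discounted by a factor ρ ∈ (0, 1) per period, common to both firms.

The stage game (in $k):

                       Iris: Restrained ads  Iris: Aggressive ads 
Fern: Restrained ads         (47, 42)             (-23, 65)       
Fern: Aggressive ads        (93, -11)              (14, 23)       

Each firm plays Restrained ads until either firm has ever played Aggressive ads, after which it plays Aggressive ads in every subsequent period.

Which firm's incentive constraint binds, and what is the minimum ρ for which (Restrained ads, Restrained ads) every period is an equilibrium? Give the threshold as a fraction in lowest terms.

Fern; ρ ≥ 46/79

Fern's threshold: (93−47)/(93−14) = 46/79.
Iris's threshold: (65−42)/(65−23) = 23/42.
46/79 > 23/42, so Fern binds and ρ* = 46/79.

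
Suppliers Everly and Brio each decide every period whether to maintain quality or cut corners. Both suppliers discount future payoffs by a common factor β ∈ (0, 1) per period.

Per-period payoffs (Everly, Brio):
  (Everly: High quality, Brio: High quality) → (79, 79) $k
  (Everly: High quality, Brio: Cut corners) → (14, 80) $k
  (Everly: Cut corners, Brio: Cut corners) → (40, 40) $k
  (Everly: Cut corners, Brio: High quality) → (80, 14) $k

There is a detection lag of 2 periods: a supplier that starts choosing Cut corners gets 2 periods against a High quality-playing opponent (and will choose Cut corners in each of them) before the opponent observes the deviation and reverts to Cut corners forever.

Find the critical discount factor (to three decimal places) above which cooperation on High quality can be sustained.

Deviating for the 2 undetected periods gains 80−79 = 1 per period over cooperation, then loses 79−40 = 39 per period forever once punishment starts.
Gain: 1(1 + β + … + β^1); loss: 39·β^2/(1−β).
No profitable deviation ⇔ 1(1−β^2) ≤ 39·β^2, i.e. β^2 ≥ 1/(1+39) = 1/40.
Hence β ≥ (1/40)^(1/2) ≈ 0.158.

0.158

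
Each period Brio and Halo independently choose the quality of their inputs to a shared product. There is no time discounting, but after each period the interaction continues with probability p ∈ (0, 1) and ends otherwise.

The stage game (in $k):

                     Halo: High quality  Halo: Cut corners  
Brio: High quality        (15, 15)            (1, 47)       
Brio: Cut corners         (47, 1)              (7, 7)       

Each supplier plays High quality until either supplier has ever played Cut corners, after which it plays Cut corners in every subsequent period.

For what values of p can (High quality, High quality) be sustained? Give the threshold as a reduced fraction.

4/5

Expected cooperation value is 15 + p·15 + p²·15 + … = 15/(1−p); deviation gives 47 + p·7/(1−p).
15 ≥ 47(1−p) + 7p ⇒ 40p ≥ 32 ⇒ p ≥ 32/40 = 4/5.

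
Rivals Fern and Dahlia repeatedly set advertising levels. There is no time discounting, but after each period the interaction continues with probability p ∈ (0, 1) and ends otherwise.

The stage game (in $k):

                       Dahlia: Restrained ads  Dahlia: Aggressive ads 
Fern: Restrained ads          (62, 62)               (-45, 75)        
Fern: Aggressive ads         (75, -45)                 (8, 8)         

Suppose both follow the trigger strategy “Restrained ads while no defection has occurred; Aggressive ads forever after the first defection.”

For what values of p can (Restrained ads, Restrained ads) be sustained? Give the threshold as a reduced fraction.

Expected cooperation value is 62 + p·62 + p²·62 + … = 62/(1−p); deviation gives 75 + p·8/(1−p).
62 ≥ 75(1−p) + 8p ⇒ 67p ≥ 13 ⇒ p ≥ 13/67.

13/67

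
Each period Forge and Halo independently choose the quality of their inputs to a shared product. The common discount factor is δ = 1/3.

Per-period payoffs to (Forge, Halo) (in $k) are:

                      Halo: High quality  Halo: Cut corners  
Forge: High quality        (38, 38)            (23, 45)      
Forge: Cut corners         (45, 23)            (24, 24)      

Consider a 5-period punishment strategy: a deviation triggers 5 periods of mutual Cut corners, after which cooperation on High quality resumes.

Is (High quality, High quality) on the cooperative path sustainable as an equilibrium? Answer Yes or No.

Comparing payoff streams over the 6 periods until play realigns: cooperate → 38(1+δ+…+δ^5); deviate → 45 + 24(δ+…+δ^5).
Cooperation is sustained iff (38−24)(δ+…+δ^5) ≥ 45−38.
δ+…+δ^5 = 1/3·(1−(1/3)^5)/(1−1/3) = 0.4979, and (45−38)/(38−24) = 0.5000.
0.4979 < 0.5000, so cooperation is not sustainable.

No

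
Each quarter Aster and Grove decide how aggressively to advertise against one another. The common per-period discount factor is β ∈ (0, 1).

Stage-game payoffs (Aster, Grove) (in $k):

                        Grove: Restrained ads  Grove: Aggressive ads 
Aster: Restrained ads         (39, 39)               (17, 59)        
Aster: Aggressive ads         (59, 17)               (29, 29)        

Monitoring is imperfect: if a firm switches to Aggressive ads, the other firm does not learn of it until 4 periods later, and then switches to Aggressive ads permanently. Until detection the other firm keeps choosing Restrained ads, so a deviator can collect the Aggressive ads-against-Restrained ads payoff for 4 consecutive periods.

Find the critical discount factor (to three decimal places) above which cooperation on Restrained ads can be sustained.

Deviating for the 4 undetected periods gains 59−39 = 20 per period over cooperation, then loses 39−29 = 10 per period forever once punishment starts.
Gain: 20(1 + β + … + β^3); loss: 10·β^4/(1−β).
No profitable deviation ⇔ 20(1−β^4) ≤ 10·β^4, i.e. β^4 ≥ 20/(20+10) = 2/3.
Hence β ≥ (2/3)^(1/4) ≈ 0.904.

0.904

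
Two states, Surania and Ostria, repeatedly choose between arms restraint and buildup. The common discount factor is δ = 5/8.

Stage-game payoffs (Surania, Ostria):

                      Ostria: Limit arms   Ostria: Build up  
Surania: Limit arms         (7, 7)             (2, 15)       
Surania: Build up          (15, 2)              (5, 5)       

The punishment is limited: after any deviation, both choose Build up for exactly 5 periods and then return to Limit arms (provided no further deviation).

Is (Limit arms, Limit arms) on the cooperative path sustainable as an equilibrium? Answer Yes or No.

No

Comparing payoff streams over the 6 periods until play realigns: cooperate → 7(1+δ+…+δ^5); deviate → 15 + 5(δ+…+δ^5).
Cooperation is sustained iff (7−5)(δ+…+δ^5) ≥ 15−7.
δ+…+δ^5 = 5/8·(1−(5/8)^5)/(1−5/8) = 1.5077, and (15−7)/(7−5) = 4.0000.
1.5077 < 4.0000, so cooperation is not sustainable.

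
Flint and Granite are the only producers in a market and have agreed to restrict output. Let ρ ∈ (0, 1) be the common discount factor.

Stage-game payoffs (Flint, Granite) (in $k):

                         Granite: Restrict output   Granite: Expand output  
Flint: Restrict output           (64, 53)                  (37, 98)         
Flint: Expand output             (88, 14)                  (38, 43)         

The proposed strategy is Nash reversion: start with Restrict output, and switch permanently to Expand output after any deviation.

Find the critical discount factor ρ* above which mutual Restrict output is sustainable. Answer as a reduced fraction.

Flint's threshold: (88−64)/(88−38) = 12/25.
Granite's threshold: (98−53)/(98−43) = 9/11.
12/25 < 9/11, so Granite binds and ρ* = 9/11.

9/11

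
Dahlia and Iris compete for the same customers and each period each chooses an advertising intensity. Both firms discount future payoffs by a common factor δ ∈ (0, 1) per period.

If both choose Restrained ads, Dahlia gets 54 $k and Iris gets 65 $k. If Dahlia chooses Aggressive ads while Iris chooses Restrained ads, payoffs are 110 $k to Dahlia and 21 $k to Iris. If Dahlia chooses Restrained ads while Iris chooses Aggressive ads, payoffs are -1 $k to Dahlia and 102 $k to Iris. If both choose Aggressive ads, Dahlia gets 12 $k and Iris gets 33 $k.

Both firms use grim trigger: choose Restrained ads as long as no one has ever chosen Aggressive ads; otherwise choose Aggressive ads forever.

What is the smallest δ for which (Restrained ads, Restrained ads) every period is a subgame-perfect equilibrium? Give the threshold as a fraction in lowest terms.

4/7

For Dahlia: deviation gain 110−54 = 56, per-period punishment loss 54−12 = 42. IC gives δ ≥ 56/98 = 4/7.
For Iris: gain 37, loss 32 per period, so δ ≥ 37/69.
The tighter constraint is Dahlia's, so cooperation needs δ ≥ 4/7.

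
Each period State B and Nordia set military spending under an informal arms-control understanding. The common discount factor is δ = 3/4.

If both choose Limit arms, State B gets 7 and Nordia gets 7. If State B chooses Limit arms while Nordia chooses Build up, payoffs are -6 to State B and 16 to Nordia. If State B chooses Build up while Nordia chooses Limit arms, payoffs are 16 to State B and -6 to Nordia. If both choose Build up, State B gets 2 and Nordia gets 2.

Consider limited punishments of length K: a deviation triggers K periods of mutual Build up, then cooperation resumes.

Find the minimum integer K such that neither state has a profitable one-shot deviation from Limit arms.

No profitable deviation requires (7−2)(δ+…+δ^K) ≥ 16−7, i.e. δ+…+δ^K ≥ 9/5 ≈ 1.8000.
With δ = 3/4, the partial sums are K=1: 0.7500, K=2: 1.3125, K=3: 1.7344, K=4: 2.0508.
K = 4 is the first length at which the sum reaches 1.8000.

4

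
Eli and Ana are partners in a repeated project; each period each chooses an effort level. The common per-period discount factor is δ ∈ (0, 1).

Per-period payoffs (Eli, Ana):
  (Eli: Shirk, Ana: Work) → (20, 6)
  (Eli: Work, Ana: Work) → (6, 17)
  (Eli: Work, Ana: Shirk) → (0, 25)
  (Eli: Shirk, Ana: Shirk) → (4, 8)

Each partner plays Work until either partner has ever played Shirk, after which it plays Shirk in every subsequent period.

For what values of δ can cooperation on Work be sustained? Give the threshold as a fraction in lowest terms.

7/8

Eli's threshold: (20−6)/(20−4) = 7/8.
Ana's threshold: (25−17)/(25−8) = 8/17.
7/8 > 8/17, so Eli binds and δ* = 7/8.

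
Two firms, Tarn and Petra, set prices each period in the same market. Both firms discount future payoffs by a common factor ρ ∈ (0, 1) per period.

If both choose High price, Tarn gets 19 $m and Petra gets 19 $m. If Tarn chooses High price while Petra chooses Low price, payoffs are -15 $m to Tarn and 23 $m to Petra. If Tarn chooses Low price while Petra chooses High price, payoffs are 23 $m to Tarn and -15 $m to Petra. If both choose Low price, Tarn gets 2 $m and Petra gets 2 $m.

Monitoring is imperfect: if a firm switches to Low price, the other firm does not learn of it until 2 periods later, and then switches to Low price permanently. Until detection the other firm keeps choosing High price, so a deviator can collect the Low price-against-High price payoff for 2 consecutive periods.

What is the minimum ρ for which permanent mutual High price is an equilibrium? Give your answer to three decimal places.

Deviating for the 2 undetected periods gains 23−19 = 4 per period over cooperation, then loses 19−2 = 17 per period forever once punishment starts.
Gain: 4(1 + ρ + … + ρ^1); loss: 17·ρ^2/(1−ρ).
No profitable deviation ⇔ 4(1−ρ^2) ≤ 17·ρ^2, i.e. ρ^2 ≥ 4/(4+17) = 4/21.
Hence ρ ≥ (4/21)^(1/2) ≈ 0.436.

0.436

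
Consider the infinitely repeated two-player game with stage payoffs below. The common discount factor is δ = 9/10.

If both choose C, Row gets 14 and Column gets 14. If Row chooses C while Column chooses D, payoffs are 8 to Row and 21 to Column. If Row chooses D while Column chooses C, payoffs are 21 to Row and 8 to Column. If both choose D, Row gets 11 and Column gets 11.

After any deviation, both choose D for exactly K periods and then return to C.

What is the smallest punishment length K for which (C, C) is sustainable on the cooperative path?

3

No profitable deviation requires (14−11)(δ+…+δ^K) ≥ 21−14, i.e. δ+…+δ^K ≥ 7/3 ≈ 2.3333.
With δ = 9/10, the partial sums are K=1: 0.9000, K=2: 1.7100, K=3: 2.4390.
K = 3 is the first length at which the sum reaches 2.3333.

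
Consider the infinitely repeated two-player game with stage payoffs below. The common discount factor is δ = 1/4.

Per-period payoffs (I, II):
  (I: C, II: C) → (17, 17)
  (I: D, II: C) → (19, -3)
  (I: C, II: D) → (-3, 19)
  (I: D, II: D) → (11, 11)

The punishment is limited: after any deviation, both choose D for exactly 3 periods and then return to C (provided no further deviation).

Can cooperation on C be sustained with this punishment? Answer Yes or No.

No

A one-shot deviation gives 19 now, then 11 for 3 periods, then back to 17.
Gain from deviating: (19−17) today; loss: (17−11) in each of the next 3 periods.
No-deviation condition: (17−11)(δ+…+δ^3) ≥ 19−17, i.e. δ+…+δ^3 ≥ 1/3.
At δ = 1/4: δ+…+δ^3 = 0.3281 < 0.3333.
So cooperation is not sustainable.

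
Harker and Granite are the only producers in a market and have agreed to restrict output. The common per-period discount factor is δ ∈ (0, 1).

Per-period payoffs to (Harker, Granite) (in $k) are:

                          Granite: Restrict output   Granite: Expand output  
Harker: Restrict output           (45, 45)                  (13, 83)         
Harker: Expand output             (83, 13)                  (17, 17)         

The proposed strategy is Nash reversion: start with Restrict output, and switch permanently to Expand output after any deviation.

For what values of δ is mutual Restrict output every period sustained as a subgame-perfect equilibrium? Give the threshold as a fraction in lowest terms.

19/33

Cooperation forever yields 45 each period: 45/(1−δ).
Deviating yields 83 once, then 17 forever: 83 + 17δ/(1−δ).
No profitable deviation requires 45/(1−δ) ≥ 83 + 17δ/(1−δ).
Multiplying by (1−δ): 45 ≥ 83(1−δ) + 17δ = 83 − 66δ.
So 66δ ≥ 38, i.e. δ ≥ 38/66 = 19/33.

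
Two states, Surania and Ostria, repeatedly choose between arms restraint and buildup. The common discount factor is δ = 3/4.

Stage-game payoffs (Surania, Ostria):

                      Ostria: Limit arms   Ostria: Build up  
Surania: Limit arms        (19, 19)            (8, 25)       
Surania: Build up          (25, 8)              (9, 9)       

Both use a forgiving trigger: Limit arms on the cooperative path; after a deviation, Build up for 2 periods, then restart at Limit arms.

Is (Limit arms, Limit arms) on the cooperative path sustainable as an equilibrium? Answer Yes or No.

Comparing payoff streams over the 3 periods until play realigns: cooperate → 19(1+δ+…+δ^2); deviate → 25 + 9(δ+…+δ^2).
Cooperation is sustained iff (19−9)(δ+…+δ^2) ≥ 25−19.
δ+…+δ^2 = 3/4·(1−(3/4)^2)/(1−3/4) = 1.3125, and (25−19)/(19−9) = 0.6000.
1.3125 ≥ 0.6000, so cooperation is sustainable.

Yes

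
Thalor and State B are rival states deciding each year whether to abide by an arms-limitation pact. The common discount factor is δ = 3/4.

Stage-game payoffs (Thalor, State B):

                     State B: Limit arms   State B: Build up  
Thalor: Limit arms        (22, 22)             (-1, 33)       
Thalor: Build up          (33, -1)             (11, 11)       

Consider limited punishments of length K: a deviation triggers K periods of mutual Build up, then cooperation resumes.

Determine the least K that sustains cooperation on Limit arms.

IC: δ(1−δ^K)/(1−δ) ≥ (33−22)/(22−11) = 1.
With δ = 3/4: need 1 − δ^K ≥ 1·(1−3/4)/(3/4), i.e. δ^K ≤ 0.6667.
Since (3/4)^1 = 0.7500 and (3/4)^2 = 0.5625, the smallest such K is 2.

2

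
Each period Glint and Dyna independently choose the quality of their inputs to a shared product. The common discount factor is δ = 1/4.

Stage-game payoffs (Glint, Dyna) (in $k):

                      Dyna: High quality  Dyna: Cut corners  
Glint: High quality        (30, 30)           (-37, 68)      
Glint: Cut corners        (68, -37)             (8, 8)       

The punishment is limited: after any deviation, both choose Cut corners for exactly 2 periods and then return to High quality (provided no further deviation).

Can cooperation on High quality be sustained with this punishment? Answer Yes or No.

No

IC: δ+…+δ^2 ≥ (68−30)/(30−8) = 19/11.
At δ = 1/4: partial sum = 0.3125 < 1.7273. Cooperation not sustainable.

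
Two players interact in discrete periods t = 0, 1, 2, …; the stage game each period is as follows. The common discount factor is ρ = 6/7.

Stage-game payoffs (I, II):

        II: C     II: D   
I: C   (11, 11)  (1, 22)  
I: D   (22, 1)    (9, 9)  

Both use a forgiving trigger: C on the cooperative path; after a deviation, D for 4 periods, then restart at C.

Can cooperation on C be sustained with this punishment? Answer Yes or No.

No

IC: ρ+…+ρ^4 ≥ (22−11)/(11−9) = 11/2.
At ρ = 6/7: partial sum = 2.7613 < 5.5000. Cooperation not sustainable.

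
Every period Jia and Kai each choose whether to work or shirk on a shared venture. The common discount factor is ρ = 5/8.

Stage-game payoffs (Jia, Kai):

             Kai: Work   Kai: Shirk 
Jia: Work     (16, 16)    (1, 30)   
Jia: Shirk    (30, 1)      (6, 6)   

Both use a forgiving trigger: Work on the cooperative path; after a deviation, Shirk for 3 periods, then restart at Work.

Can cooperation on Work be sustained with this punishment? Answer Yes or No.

A one-shot deviation gives 30 now, then 6 for 3 periods, then back to 16.
Gain from deviating: (30−16) today; loss: (16−6) in each of the next 3 periods.
No-deviation condition: (16−6)(ρ+…+ρ^3) ≥ 30−16, i.e. ρ+…+ρ^3 ≥ 7/5.
At ρ = 5/8: ρ+…+ρ^3 = 1.2598 < 1.4000.
So cooperation is not sustainable.

No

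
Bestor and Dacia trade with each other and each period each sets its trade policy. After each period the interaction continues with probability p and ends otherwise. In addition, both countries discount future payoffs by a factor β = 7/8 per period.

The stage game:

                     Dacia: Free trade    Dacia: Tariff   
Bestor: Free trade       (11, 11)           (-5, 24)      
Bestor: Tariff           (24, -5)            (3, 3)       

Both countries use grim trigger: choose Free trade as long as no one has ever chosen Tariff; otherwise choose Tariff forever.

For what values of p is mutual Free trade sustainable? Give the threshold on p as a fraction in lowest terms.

104/147

With continuation probability p and discount β, the effective per-period discount factor is βp.
Grim-trigger IC: βp ≥ (24−11)/(24−3) = 13/21.
So p ≥ (13/21)/(7/8) = 104/147.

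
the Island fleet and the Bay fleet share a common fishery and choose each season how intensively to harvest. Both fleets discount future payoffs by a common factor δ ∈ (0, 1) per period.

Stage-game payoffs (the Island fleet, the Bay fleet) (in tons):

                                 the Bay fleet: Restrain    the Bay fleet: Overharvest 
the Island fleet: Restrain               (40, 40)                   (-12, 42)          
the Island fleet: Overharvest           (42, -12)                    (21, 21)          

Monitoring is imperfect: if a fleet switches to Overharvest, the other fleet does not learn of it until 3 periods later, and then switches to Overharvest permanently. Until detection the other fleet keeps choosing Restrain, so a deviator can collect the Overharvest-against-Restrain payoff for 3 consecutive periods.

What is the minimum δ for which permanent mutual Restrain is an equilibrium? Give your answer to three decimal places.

A deviator earns 42 for 3 periods, then 21 forever; cooperating earns 40 forever. Multiplying the IC by (1−δ):
40 ≥ 42(1−δ^3) + 21δ^3, so 21·δ^3 ≥ 2 and δ^3 ≥ 2/21.
δ ≥ (2/21)^(1/3) ≈ 0.457.

0.457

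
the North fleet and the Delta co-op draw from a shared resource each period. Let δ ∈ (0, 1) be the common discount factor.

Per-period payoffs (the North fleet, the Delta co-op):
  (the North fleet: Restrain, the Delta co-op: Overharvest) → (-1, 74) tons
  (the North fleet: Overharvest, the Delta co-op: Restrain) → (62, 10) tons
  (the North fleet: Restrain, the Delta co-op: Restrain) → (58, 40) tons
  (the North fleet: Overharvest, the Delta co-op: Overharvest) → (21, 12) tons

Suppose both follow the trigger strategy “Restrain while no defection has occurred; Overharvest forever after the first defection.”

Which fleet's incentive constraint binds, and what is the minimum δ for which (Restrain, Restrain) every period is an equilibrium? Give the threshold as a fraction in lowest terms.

For the North fleet: deviation gain 62−58 = 4, per-period punishment loss 58−21 = 37. IC gives δ ≥ 4/41.
For the Delta co-op: gain 34, loss 28 per period, so δ ≥ 34/62 = 17/31.
The tighter constraint is the Delta co-op's, so cooperation needs δ ≥ 17/31.

the Delta co-op; δ ≥ 17/31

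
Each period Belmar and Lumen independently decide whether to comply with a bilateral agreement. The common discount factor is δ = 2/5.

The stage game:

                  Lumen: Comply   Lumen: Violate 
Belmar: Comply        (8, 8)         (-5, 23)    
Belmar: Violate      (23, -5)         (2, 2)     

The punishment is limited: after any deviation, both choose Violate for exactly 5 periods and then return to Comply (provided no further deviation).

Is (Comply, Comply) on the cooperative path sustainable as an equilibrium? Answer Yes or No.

Comparing payoff streams over the 6 periods until play realigns: cooperate → 8(1+δ+…+δ^5); deviate → 23 + 2(δ+…+δ^5).
Cooperation is sustained iff (8−2)(δ+…+δ^5) ≥ 23−8.
δ+…+δ^5 = 2/5·(1−(2/5)^5)/(1−2/5) = 0.6598, and (23−8)/(8−2) = 2.5000.
0.6598 < 2.5000, so cooperation is not sustainable.

No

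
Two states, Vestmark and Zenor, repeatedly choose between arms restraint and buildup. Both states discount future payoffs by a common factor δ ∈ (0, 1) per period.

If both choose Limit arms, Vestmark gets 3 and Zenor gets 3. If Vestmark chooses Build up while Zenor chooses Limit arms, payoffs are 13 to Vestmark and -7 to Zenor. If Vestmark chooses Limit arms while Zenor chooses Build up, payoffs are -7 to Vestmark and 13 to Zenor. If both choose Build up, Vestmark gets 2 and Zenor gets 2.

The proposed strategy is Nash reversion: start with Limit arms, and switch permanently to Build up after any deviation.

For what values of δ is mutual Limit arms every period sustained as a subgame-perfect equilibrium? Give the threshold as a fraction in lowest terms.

10/11

Cooperation forever yields 3 each period: 3/(1−δ).
Deviating yields 13 once, then 2 forever: 13 + 2δ/(1−δ).
No profitable deviation requires 3/(1−δ) ≥ 13 + 2δ/(1−δ).
Multiplying by (1−δ): 3 ≥ 13(1−δ) + 2δ = 13 − 11δ.
So 11δ ≥ 10, i.e. δ ≥ 10/11.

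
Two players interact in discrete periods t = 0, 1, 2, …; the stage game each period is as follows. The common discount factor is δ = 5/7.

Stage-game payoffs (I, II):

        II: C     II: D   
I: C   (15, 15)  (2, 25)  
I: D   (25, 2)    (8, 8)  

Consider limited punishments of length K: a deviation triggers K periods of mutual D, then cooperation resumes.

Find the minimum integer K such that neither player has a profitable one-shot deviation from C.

3

No profitable deviation requires (15−8)(δ+…+δ^K) ≥ 25−15, i.e. δ+…+δ^K ≥ 10/7 ≈ 1.4286.
With δ = 5/7, the partial sums are K=1: 0.7143, K=2: 1.2245, K=3: 1.5889.
K = 3 is the first length at which the sum reaches 1.4286.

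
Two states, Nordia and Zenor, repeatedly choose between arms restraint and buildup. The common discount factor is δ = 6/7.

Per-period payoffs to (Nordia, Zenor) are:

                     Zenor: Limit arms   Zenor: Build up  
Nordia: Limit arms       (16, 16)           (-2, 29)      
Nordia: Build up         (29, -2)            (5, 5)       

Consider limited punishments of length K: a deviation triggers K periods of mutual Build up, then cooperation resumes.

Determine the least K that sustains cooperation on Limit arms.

No profitable deviation requires (16−5)(δ+…+δ^K) ≥ 29−16, i.e. δ+…+δ^K ≥ 13/11 ≈ 1.1818.
With δ = 6/7, the partial sums are K=1: 0.8571, K=2: 1.5918.
K = 2 is the first length at which the sum reaches 1.1818.

2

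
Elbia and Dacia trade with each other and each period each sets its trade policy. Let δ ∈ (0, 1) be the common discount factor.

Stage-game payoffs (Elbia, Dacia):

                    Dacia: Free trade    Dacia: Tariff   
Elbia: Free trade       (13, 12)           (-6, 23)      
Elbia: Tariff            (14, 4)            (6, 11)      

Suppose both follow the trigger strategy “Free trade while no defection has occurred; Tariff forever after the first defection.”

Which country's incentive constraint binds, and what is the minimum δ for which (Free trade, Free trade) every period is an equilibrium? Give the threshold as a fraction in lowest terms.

Dacia; δ ≥ 11/12

Elbia: cooperation gives 13 each period; deviation gives 14 once then 6 forever.
  13/(1−δ) ≥ 14 + 6δ/(1−δ) ⇒ δ ≥ 1/8.
Dacia: cooperation gives 12 each period; deviation gives 23 once then 11 forever.
  δ ≥ 11/12.
Both must hold, so the binding constraint is Dacia's: δ ≥ 11/12.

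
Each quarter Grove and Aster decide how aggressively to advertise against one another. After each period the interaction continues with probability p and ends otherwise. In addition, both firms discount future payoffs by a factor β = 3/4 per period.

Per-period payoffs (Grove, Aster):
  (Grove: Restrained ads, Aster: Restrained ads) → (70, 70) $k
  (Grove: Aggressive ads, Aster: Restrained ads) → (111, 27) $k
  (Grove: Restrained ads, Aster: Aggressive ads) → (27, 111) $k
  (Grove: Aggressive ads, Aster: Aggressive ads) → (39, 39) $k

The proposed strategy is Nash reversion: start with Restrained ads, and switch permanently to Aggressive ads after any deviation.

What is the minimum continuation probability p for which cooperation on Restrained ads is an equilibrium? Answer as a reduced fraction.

41/54

With continuation probability p and discount β, the effective per-period discount factor is βp.
Grim-trigger IC: βp ≥ (111−70)/(111−39) = 41/72.
So p ≥ (41/72)/(3/4) = 41/54.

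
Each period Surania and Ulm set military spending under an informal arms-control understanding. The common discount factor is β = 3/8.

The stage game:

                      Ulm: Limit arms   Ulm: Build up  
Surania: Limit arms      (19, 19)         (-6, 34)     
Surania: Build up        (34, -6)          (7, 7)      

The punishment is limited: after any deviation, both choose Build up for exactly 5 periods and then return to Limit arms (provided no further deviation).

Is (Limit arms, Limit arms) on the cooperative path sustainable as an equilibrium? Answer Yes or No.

IC: β+…+β^5 ≥ (34−19)/(19−7) = 5/4.
At β = 3/8: partial sum = 0.5956 < 1.2500. Cooperation not sustainable.

No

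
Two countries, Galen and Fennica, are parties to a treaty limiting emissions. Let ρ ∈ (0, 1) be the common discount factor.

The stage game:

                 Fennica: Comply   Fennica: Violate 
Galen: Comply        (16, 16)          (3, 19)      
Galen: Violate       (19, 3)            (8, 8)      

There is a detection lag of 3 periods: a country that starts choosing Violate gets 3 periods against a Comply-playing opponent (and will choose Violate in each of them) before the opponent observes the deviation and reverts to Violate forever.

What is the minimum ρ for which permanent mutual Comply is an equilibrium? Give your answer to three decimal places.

0.648

The best deviation is to choose Violate for all 3 undetected periods, earning 19 each, then 8 forever once detected.
Deviation value: 19(1−ρ^3)/(1−ρ) + 8ρ^3/(1−ρ); cooperation value: 16/(1−ρ).
IC: 16 ≥ 19(1−ρ^3) + 8ρ^3 = 19 − 11ρ^3.
So ρ^3 ≥ 3/11, giving ρ ≥ (3/11)^(1/3) ≈ 0.648.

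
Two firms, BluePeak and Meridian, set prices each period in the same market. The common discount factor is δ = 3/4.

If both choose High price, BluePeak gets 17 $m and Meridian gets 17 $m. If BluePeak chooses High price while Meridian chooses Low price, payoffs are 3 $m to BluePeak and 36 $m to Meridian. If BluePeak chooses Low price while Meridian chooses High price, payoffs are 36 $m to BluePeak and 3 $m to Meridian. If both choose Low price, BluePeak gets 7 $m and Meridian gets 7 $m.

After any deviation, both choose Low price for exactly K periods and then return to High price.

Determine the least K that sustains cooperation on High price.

4

No profitable deviation requires (17−7)(δ+…+δ^K) ≥ 36−17, i.e. δ+…+δ^K ≥ 19/10 ≈ 1.9000.
With δ = 3/4, the partial sums are K=1: 0.7500, K=2: 1.3125, K=3: 1.7344, K=4: 2.0508.
K = 4 is the first length at which the sum reaches 1.9000.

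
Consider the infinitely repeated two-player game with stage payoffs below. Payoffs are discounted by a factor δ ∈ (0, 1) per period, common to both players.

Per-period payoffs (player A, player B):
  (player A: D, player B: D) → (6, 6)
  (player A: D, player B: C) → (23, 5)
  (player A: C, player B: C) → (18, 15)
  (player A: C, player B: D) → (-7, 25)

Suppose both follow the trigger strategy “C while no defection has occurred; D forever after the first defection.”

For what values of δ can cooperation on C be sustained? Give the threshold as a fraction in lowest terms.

player A's threshold: (23−18)/(23−6) = 5/17.
player B's threshold: (25−15)/(25−6) = 10/19.
5/17 < 10/19, so player B binds and δ* = 10/19.

10/19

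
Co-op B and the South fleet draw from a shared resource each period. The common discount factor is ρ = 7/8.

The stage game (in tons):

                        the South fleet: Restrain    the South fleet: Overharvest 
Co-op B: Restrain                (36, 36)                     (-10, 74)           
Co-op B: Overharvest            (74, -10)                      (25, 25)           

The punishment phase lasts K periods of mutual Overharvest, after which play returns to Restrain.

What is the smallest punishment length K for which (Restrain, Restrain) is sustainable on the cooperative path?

Need Σ_{k=1}^{K} ρ^k ≥ (74−36)/(36−25) = 3.4545 at ρ = 7/8.
At K = 5 the sum is 3.4096 < 3.4545; at K = 6 it is 3.8584 ≥ 3.4545.
So the minimum punishment length is K = 6.

6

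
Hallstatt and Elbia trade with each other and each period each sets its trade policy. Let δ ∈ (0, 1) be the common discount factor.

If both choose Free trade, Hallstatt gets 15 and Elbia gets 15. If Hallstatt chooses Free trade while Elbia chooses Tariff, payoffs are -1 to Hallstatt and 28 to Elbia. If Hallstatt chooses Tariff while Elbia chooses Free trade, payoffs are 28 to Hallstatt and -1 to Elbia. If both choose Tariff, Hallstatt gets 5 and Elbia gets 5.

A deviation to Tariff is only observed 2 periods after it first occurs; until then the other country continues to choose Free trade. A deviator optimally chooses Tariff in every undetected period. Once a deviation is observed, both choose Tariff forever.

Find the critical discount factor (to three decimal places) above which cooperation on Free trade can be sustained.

0.752

The best deviation is to choose Tariff for all 2 undetected periods, earning 28 each, then 5 forever once detected.
Deviation value: 28(1−δ^2)/(1−δ) + 5δ^2/(1−δ); cooperation value: 15/(1−δ).
IC: 15 ≥ 28(1−δ^2) + 5δ^2 = 28 − 23δ^2.
So δ^2 ≥ 13/23, giving δ ≥ (13/23)^(1/2) ≈ 0.752.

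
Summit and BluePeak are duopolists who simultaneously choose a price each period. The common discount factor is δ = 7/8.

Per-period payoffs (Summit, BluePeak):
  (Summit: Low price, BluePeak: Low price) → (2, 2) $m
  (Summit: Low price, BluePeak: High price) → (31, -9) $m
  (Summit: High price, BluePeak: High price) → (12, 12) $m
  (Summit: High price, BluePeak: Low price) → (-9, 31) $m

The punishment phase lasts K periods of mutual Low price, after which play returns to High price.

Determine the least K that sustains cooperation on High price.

3

Need Σ_{k=1}^{K} δ^k ≥ (31−12)/(12−2) = 1.9000 at δ = 7/8.
At K = 2 the sum is 1.6406 < 1.9000; at K = 3 it is 2.3105 ≥ 1.9000.
So the minimum punishment length is K = 3.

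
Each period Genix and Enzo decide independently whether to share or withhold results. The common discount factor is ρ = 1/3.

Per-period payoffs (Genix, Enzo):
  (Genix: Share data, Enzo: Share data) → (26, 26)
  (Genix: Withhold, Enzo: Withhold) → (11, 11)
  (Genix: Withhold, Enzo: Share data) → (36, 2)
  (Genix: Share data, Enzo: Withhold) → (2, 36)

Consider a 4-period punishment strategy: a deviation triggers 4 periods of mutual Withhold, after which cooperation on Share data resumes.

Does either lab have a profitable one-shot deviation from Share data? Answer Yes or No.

Yes

Comparing payoff streams over the 5 periods until play realigns: cooperate → 26(1+ρ+…+ρ^4); deviate → 36 + 11(ρ+…+ρ^4).
Cooperation is sustained iff (26−11)(ρ+…+ρ^4) ≥ 36−26.
ρ+…+ρ^4 = 1/3·(1−(1/3)^4)/(1−1/3) = 0.4938, and (36−26)/(26−11) = 0.6667.
0.4938 < 0.6667, so cooperation is not sustainable.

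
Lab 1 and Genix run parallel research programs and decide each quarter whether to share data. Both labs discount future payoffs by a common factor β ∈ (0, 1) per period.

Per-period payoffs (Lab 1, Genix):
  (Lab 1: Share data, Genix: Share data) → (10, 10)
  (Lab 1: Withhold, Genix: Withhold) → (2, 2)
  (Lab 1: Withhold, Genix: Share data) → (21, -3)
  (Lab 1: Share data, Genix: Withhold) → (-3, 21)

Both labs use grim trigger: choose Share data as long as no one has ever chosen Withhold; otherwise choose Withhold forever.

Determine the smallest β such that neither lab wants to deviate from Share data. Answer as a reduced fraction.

One-period gain from deviating is 21 − 10 = 11. The loss is 10 − 2 = 8 in every subsequent period, with present value 8·β/(1−β).
Deviation is unprofitable when 8·β/(1−β) ≥ 11, i.e. β/(1−β) ≥ 11/8.
Equivalently β ≥ 11/(11+8) = 11/19.

11/19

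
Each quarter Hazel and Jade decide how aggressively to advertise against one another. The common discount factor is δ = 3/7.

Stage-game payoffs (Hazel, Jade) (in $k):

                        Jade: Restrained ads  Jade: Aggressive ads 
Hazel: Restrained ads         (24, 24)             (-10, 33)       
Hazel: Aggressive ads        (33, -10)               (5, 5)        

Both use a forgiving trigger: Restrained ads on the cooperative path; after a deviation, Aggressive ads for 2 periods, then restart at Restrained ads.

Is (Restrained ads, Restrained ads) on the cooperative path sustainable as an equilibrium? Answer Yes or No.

Comparing payoff streams over the 3 periods until play realigns: cooperate → 24(1+δ+…+δ^2); deviate → 33 + 5(δ+…+δ^2).
Cooperation is sustained iff (24−5)(δ+…+δ^2) ≥ 33−24.
δ+…+δ^2 = 3/7·(1−(3/7)^2)/(1−3/7) = 0.6122, and (33−24)/(24−5) = 0.4737.
0.6122 ≥ 0.4737, so cooperation is sustainable.

Yes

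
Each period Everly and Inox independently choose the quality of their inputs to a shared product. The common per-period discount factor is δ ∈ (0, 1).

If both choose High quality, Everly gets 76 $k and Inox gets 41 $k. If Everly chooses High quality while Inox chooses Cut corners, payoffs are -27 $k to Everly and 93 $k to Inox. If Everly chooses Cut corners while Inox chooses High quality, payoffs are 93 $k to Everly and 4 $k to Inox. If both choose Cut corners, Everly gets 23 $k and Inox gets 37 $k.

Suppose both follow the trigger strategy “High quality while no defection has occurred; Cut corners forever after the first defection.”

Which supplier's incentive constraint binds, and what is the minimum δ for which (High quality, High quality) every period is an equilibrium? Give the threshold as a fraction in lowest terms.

For Everly: deviation gain 93−76 = 17, per-period punishment loss 76−23 = 53. IC gives δ ≥ 17/70.
For Inox: gain 52, loss 4 per period, so δ ≥ 52/56 = 13/14.
The tighter constraint is Inox's, so cooperation needs δ ≥ 13/14.

Inox; δ ≥ 13/14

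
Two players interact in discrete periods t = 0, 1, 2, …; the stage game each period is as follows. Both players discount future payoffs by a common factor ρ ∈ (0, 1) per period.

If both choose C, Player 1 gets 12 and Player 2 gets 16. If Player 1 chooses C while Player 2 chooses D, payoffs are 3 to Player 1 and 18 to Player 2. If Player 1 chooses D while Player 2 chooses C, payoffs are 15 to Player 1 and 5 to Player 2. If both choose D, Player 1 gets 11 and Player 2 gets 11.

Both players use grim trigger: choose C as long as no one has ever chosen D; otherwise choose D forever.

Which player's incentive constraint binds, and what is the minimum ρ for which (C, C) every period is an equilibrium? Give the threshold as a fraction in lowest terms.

Player 1's threshold: (15−12)/(15−11) = 3/4.
Player 2's threshold: (18−16)/(18−11) = 2/7.
3/4 > 2/7, so Player 1 binds and ρ* = 3/4.

Player 1; ρ ≥ 3/4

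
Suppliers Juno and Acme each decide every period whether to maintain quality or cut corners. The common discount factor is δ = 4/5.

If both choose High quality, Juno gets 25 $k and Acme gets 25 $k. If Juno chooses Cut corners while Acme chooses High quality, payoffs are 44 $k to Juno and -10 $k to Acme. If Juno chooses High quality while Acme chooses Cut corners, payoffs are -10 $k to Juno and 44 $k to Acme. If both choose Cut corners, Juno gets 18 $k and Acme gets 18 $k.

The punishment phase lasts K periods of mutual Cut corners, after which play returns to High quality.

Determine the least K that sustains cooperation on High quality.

No profitable deviation requires (25−18)(δ+…+δ^K) ≥ 44−25, i.e. δ+…+δ^K ≥ 19/7 ≈ 2.7143.
With δ = 4/5, the partial sums are K=1: 0.8000, K=2: 1.4400, K=3: 1.9520, K=4: 2.3616, K=5: 2.6893, K=6: 2.9514.
K = 6 is the first length at which the sum reaches 2.7143.

6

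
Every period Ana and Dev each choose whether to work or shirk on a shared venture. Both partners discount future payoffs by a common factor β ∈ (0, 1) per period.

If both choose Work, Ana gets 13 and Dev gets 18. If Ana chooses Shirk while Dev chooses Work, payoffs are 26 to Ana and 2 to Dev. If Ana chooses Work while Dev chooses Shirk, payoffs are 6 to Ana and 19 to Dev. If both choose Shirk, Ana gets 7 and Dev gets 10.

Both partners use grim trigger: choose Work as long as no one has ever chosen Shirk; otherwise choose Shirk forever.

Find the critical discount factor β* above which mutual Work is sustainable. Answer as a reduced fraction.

Ana's threshold: (26−13)/(26−7) = 13/19.
Dev's threshold: (19−18)/(19−10) = 1/9.
13/19 > 1/9, so Ana binds and β* = 13/19.

13/19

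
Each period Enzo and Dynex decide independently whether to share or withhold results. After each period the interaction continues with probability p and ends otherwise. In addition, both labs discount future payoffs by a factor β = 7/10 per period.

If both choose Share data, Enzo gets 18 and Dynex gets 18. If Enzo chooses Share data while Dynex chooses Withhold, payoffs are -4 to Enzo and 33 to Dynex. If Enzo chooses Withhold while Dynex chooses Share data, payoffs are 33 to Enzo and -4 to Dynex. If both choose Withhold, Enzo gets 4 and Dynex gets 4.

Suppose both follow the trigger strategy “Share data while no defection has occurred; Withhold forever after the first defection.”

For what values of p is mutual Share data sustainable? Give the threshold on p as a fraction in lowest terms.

With continuation probability p and discount β, the effective per-period discount factor is βp.
Grim-trigger IC: βp ≥ (33−18)/(33−4) = 15/29.
So p ≥ (15/29)/(7/10) = 150/203.

150/203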